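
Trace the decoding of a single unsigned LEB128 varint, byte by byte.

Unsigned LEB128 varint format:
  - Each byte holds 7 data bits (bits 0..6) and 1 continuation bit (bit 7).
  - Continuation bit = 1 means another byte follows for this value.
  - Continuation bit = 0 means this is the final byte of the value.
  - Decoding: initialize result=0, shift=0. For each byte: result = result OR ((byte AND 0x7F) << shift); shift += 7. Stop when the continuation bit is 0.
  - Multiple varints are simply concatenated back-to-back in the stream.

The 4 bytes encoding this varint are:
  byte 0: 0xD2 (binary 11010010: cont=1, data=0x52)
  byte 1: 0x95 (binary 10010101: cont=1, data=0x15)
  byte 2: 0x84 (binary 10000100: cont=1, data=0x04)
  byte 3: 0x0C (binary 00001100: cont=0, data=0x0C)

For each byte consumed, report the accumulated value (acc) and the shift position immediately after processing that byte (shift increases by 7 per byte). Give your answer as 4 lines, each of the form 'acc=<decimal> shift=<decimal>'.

Answer: acc=82 shift=7
acc=2770 shift=14
acc=68306 shift=21
acc=25234130 shift=28

Derivation:
byte 0=0xD2: payload=0x52=82, contrib = 82<<0 = 82; acc -> 82, shift -> 7
byte 1=0x95: payload=0x15=21, contrib = 21<<7 = 2688; acc -> 2770, shift -> 14
byte 2=0x84: payload=0x04=4, contrib = 4<<14 = 65536; acc -> 68306, shift -> 21
byte 3=0x0C: payload=0x0C=12, contrib = 12<<21 = 25165824; acc -> 25234130, shift -> 28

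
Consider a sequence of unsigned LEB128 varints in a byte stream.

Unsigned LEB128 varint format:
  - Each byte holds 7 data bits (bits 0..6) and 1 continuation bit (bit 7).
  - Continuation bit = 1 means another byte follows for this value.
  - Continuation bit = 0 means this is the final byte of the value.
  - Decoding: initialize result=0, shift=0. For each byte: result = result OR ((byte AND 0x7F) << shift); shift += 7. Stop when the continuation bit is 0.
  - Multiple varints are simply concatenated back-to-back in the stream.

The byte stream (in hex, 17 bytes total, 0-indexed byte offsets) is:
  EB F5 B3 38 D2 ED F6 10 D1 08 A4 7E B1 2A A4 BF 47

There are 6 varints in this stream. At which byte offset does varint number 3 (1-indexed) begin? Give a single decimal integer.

Answer: 8

Derivation:
  byte[0]=0xEB cont=1 payload=0x6B=107: acc |= 107<<0 -> acc=107 shift=7
  byte[1]=0xF5 cont=1 payload=0x75=117: acc |= 117<<7 -> acc=15083 shift=14
  byte[2]=0xB3 cont=1 payload=0x33=51: acc |= 51<<14 -> acc=850667 shift=21
  byte[3]=0x38 cont=0 payload=0x38=56: acc |= 56<<21 -> acc=118291179 shift=28 [end]
Varint 1: bytes[0:4] = EB F5 B3 38 -> value 118291179 (4 byte(s))
  byte[4]=0xD2 cont=1 payload=0x52=82: acc |= 82<<0 -> acc=82 shift=7
  byte[5]=0xED cont=1 payload=0x6D=109: acc |= 109<<7 -> acc=14034 shift=14
  byte[6]=0xF6 cont=1 payload=0x76=118: acc |= 118<<14 -> acc=1947346 shift=21
  byte[7]=0x10 cont=0 payload=0x10=16: acc |= 16<<21 -> acc=35501778 shift=28 [end]
Varint 2: bytes[4:8] = D2 ED F6 10 -> value 35501778 (4 byte(s))
  byte[8]=0xD1 cont=1 payload=0x51=81: acc |= 81<<0 -> acc=81 shift=7
  byte[9]=0x08 cont=0 payload=0x08=8: acc |= 8<<7 -> acc=1105 shift=14 [end]
Varint 3: bytes[8:10] = D1 08 -> value 1105 (2 byte(s))
  byte[10]=0xA4 cont=1 payload=0x24=36: acc |= 36<<0 -> acc=36 shift=7
  byte[11]=0x7E cont=0 payload=0x7E=126: acc |= 126<<7 -> acc=16164 shift=14 [end]
Varint 4: bytes[10:12] = A4 7E -> value 16164 (2 byte(s))
  byte[12]=0xB1 cont=1 payload=0x31=49: acc |= 49<<0 -> acc=49 shift=7
  byte[13]=0x2A cont=0 payload=0x2A=42: acc |= 42<<7 -> acc=5425 shift=14 [end]
Varint 5: bytes[12:14] = B1 2A -> value 5425 (2 byte(s))
  byte[14]=0xA4 cont=1 payload=0x24=36: acc |= 36<<0 -> acc=36 shift=7
  byte[15]=0xBF cont=1 payload=0x3F=63: acc |= 63<<7 -> acc=8100 shift=14
  byte[16]=0x47 cont=0 payload=0x47=71: acc |= 71<<14 -> acc=1171364 shift=21 [end]
Varint 6: bytes[14:17] = A4 BF 47 -> value 1171364 (3 byte(s))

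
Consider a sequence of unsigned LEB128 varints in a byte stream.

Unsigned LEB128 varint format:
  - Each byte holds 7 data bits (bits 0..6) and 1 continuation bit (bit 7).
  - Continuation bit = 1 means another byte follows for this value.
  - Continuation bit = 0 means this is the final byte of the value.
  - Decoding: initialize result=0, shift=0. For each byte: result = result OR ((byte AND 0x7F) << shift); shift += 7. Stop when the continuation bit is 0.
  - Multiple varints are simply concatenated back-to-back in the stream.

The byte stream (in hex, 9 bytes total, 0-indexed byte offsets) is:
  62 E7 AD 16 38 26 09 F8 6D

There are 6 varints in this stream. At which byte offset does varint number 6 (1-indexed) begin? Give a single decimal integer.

Answer: 7

Derivation:
  byte[0]=0x62 cont=0 payload=0x62=98: acc |= 98<<0 -> acc=98 shift=7 [end]
Varint 1: bytes[0:1] = 62 -> value 98 (1 byte(s))
  byte[1]=0xE7 cont=1 payload=0x67=103: acc |= 103<<0 -> acc=103 shift=7
  byte[2]=0xAD cont=1 payload=0x2D=45: acc |= 45<<7 -> acc=5863 shift=14
  byte[3]=0x16 cont=0 payload=0x16=22: acc |= 22<<14 -> acc=366311 shift=21 [end]
Varint 2: bytes[1:4] = E7 AD 16 -> value 366311 (3 byte(s))
  byte[4]=0x38 cont=0 payload=0x38=56: acc |= 56<<0 -> acc=56 shift=7 [end]
Varint 3: bytes[4:5] = 38 -> value 56 (1 byte(s))
  byte[5]=0x26 cont=0 payload=0x26=38: acc |= 38<<0 -> acc=38 shift=7 [end]
Varint 4: bytes[5:6] = 26 -> value 38 (1 byte(s))
  byte[6]=0x09 cont=0 payload=0x09=9: acc |= 9<<0 -> acc=9 shift=7 [end]
Varint 5: bytes[6:7] = 09 -> value 9 (1 byte(s))
  byte[7]=0xF8 cont=1 payload=0x78=120: acc |= 120<<0 -> acc=120 shift=7
  byte[8]=0x6D cont=0 payload=0x6D=109: acc |= 109<<7 -> acc=14072 shift=14 [end]
Varint 6: bytes[7:9] = F8 6D -> value 14072 (2 byte(s))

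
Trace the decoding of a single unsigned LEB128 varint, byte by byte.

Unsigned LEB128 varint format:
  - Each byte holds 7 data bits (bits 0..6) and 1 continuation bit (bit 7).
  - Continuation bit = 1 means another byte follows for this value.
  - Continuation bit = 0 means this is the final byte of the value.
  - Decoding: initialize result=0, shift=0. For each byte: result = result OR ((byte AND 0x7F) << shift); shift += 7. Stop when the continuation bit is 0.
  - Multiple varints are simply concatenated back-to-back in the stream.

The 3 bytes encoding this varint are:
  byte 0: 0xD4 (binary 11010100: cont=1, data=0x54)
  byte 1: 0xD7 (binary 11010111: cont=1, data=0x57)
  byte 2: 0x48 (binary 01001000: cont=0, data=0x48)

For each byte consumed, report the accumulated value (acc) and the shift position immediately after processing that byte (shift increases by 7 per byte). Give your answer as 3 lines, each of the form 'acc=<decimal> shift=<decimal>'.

byte 0=0xD4: payload=0x54=84, contrib = 84<<0 = 84; acc -> 84, shift -> 7
byte 1=0xD7: payload=0x57=87, contrib = 87<<7 = 11136; acc -> 11220, shift -> 14
byte 2=0x48: payload=0x48=72, contrib = 72<<14 = 1179648; acc -> 1190868, shift -> 21

Answer: acc=84 shift=7
acc=11220 shift=14
acc=1190868 shift=21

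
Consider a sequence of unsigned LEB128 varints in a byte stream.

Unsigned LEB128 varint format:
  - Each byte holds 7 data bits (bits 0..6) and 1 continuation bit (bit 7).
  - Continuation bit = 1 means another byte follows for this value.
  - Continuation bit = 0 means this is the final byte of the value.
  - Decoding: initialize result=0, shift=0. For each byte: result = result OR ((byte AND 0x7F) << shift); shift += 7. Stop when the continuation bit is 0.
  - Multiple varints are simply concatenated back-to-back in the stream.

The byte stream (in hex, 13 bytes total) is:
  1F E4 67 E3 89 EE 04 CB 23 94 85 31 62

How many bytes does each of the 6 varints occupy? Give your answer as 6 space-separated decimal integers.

  byte[0]=0x1F cont=0 payload=0x1F=31: acc |= 31<<0 -> acc=31 shift=7 [end]
Varint 1: bytes[0:1] = 1F -> value 31 (1 byte(s))
  byte[1]=0xE4 cont=1 payload=0x64=100: acc |= 100<<0 -> acc=100 shift=7
  byte[2]=0x67 cont=0 payload=0x67=103: acc |= 103<<7 -> acc=13284 shift=14 [end]
Varint 2: bytes[1:3] = E4 67 -> value 13284 (2 byte(s))
  byte[3]=0xE3 cont=1 payload=0x63=99: acc |= 99<<0 -> acc=99 shift=7
  byte[4]=0x89 cont=1 payload=0x09=9: acc |= 9<<7 -> acc=1251 shift=14
  byte[5]=0xEE cont=1 payload=0x6E=110: acc |= 110<<14 -> acc=1803491 shift=21
  byte[6]=0x04 cont=0 payload=0x04=4: acc |= 4<<21 -> acc=10192099 shift=28 [end]
Varint 3: bytes[3:7] = E3 89 EE 04 -> value 10192099 (4 byte(s))
  byte[7]=0xCB cont=1 payload=0x4B=75: acc |= 75<<0 -> acc=75 shift=7
  byte[8]=0x23 cont=0 payload=0x23=35: acc |= 35<<7 -> acc=4555 shift=14 [end]
Varint 4: bytes[7:9] = CB 23 -> value 4555 (2 byte(s))
  byte[9]=0x94 cont=1 payload=0x14=20: acc |= 20<<0 -> acc=20 shift=7
  byte[10]=0x85 cont=1 payload=0x05=5: acc |= 5<<7 -> acc=660 shift=14
  byte[11]=0x31 cont=0 payload=0x31=49: acc |= 49<<14 -> acc=803476 shift=21 [end]
Varint 5: bytes[9:12] = 94 85 31 -> value 803476 (3 byte(s))
  byte[12]=0x62 cont=0 payload=0x62=98: acc |= 98<<0 -> acc=98 shift=7 [end]
Varint 6: bytes[12:13] = 62 -> value 98 (1 byte(s))

Answer: 1 2 4 2 3 1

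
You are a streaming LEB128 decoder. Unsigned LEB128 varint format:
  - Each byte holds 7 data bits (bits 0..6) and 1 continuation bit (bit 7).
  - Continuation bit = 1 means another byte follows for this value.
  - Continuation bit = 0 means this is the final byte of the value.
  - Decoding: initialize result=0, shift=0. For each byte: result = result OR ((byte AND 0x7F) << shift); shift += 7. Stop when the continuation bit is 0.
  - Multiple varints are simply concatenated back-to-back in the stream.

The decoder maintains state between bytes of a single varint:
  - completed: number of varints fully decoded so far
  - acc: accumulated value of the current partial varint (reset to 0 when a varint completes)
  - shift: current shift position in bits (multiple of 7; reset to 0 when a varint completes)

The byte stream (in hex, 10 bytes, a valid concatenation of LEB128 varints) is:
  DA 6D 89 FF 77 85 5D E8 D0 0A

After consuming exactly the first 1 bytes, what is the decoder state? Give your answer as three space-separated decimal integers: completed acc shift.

byte[0]=0xDA cont=1 payload=0x5A: acc |= 90<<0 -> completed=0 acc=90 shift=7

Answer: 0 90 7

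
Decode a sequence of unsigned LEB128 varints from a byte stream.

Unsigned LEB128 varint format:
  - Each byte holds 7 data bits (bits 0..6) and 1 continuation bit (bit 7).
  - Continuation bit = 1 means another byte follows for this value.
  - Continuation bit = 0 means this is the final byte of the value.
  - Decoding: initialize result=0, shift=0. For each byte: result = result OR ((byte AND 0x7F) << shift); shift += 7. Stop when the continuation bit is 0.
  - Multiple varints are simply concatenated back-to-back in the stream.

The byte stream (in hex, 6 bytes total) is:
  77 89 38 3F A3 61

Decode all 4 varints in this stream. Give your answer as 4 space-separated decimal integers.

Answer: 119 7177 63 12451

Derivation:
  byte[0]=0x77 cont=0 payload=0x77=119: acc |= 119<<0 -> acc=119 shift=7 [end]
Varint 1: bytes[0:1] = 77 -> value 119 (1 byte(s))
  byte[1]=0x89 cont=1 payload=0x09=9: acc |= 9<<0 -> acc=9 shift=7
  byte[2]=0x38 cont=0 payload=0x38=56: acc |= 56<<7 -> acc=7177 shift=14 [end]
Varint 2: bytes[1:3] = 89 38 -> value 7177 (2 byte(s))
  byte[3]=0x3F cont=0 payload=0x3F=63: acc |= 63<<0 -> acc=63 shift=7 [end]
Varint 3: bytes[3:4] = 3F -> value 63 (1 byte(s))
  byte[4]=0xA3 cont=1 payload=0x23=35: acc |= 35<<0 -> acc=35 shift=7
  byte[5]=0x61 cont=0 payload=0x61=97: acc |= 97<<7 -> acc=12451 shift=14 [end]
Varint 4: bytes[4:6] = A3 61 -> value 12451 (2 byte(s))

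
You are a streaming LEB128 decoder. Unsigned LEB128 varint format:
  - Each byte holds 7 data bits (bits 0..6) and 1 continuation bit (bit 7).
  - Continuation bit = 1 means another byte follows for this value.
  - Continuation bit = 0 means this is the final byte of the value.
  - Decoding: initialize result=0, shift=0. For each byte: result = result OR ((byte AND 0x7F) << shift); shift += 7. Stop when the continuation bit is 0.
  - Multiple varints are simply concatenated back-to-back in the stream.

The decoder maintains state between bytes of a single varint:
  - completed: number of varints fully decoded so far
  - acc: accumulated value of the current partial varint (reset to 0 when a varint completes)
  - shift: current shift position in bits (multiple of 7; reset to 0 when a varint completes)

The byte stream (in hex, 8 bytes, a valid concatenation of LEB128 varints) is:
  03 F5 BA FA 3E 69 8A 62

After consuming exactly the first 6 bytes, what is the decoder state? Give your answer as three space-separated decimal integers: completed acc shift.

Answer: 3 0 0

Derivation:
byte[0]=0x03 cont=0 payload=0x03: varint #1 complete (value=3); reset -> completed=1 acc=0 shift=0
byte[1]=0xF5 cont=1 payload=0x75: acc |= 117<<0 -> completed=1 acc=117 shift=7
byte[2]=0xBA cont=1 payload=0x3A: acc |= 58<<7 -> completed=1 acc=7541 shift=14
byte[3]=0xFA cont=1 payload=0x7A: acc |= 122<<14 -> completed=1 acc=2006389 shift=21
byte[4]=0x3E cont=0 payload=0x3E: varint #2 complete (value=132029813); reset -> completed=2 acc=0 shift=0
byte[5]=0x69 cont=0 payload=0x69: varint #3 complete (value=105); reset -> completed=3 acc=0 shift=0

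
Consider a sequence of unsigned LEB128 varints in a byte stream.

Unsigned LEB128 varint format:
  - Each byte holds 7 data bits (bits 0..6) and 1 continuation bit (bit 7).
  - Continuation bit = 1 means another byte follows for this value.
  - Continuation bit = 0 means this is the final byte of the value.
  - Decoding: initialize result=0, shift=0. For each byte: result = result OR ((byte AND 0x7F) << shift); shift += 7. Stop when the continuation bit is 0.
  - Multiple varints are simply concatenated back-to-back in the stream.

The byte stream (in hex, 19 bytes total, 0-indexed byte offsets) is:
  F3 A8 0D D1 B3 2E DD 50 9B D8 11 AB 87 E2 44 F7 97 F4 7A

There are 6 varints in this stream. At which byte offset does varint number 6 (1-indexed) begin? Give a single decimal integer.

  byte[0]=0xF3 cont=1 payload=0x73=115: acc |= 115<<0 -> acc=115 shift=7
  byte[1]=0xA8 cont=1 payload=0x28=40: acc |= 40<<7 -> acc=5235 shift=14
  byte[2]=0x0D cont=0 payload=0x0D=13: acc |= 13<<14 -> acc=218227 shift=21 [end]
Varint 1: bytes[0:3] = F3 A8 0D -> value 218227 (3 byte(s))
  byte[3]=0xD1 cont=1 payload=0x51=81: acc |= 81<<0 -> acc=81 shift=7
  byte[4]=0xB3 cont=1 payload=0x33=51: acc |= 51<<7 -> acc=6609 shift=14
  byte[5]=0x2E cont=0 payload=0x2E=46: acc |= 46<<14 -> acc=760273 shift=21 [end]
Varint 2: bytes[3:6] = D1 B3 2E -> value 760273 (3 byte(s))
  byte[6]=0xDD cont=1 payload=0x5D=93: acc |= 93<<0 -> acc=93 shift=7
  byte[7]=0x50 cont=0 payload=0x50=80: acc |= 80<<7 -> acc=10333 shift=14 [end]
Varint 3: bytes[6:8] = DD 50 -> value 10333 (2 byte(s))
  byte[8]=0x9B cont=1 payload=0x1B=27: acc |= 27<<0 -> acc=27 shift=7
  byte[9]=0xD8 cont=1 payload=0x58=88: acc |= 88<<7 -> acc=11291 shift=14
  byte[10]=0x11 cont=0 payload=0x11=17: acc |= 17<<14 -> acc=289819 shift=21 [end]
Varint 4: bytes[8:11] = 9B D8 11 -> value 289819 (3 byte(s))
  byte[11]=0xAB cont=1 payload=0x2B=43: acc |= 43<<0 -> acc=43 shift=7
  byte[12]=0x87 cont=1 payload=0x07=7: acc |= 7<<7 -> acc=939 shift=14
  byte[13]=0xE2 cont=1 payload=0x62=98: acc |= 98<<14 -> acc=1606571 shift=21
  byte[14]=0x44 cont=0 payload=0x44=68: acc |= 68<<21 -> acc=144212907 shift=28 [end]
Varint 5: bytes[11:15] = AB 87 E2 44 -> value 144212907 (4 byte(s))
  byte[15]=0xF7 cont=1 payload=0x77=119: acc |= 119<<0 -> acc=119 shift=7
  byte[16]=0x97 cont=1 payload=0x17=23: acc |= 23<<7 -> acc=3063 shift=14
  byte[17]=0xF4 cont=1 payload=0x74=116: acc |= 116<<14 -> acc=1903607 shift=21
  byte[18]=0x7A cont=0 payload=0x7A=122: acc |= 122<<21 -> acc=257756151 shift=28 [end]
Varint 6: bytes[15:19] = F7 97 F4 7A -> value 257756151 (4 byte(s))

Answer: 15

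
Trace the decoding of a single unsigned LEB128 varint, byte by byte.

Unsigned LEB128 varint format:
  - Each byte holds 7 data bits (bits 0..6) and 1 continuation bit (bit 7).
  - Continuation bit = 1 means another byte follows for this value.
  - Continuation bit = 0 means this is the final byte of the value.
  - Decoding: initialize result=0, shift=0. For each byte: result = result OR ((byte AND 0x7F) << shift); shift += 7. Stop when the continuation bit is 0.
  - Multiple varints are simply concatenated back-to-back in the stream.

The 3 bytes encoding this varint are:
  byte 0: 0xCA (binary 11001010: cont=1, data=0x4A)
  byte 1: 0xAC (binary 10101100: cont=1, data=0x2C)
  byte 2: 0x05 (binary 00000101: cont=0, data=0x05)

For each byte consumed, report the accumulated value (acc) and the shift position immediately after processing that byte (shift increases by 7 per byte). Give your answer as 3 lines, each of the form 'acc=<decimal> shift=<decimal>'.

Answer: acc=74 shift=7
acc=5706 shift=14
acc=87626 shift=21

Derivation:
byte 0=0xCA: payload=0x4A=74, contrib = 74<<0 = 74; acc -> 74, shift -> 7
byte 1=0xAC: payload=0x2C=44, contrib = 44<<7 = 5632; acc -> 5706, shift -> 14
byte 2=0x05: payload=0x05=5, contrib = 5<<14 = 81920; acc -> 87626, shift -> 21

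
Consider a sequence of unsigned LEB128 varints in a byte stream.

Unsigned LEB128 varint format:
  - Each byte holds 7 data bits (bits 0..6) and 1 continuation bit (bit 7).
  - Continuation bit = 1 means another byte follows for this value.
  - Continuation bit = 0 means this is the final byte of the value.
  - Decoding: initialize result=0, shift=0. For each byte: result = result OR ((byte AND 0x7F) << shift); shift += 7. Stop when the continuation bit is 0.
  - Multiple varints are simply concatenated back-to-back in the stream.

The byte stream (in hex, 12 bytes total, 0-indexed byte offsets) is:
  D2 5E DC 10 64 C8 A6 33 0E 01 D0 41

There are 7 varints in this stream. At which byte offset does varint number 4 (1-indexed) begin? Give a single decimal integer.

Answer: 5

Derivation:
  byte[0]=0xD2 cont=1 payload=0x52=82: acc |= 82<<0 -> acc=82 shift=7
  byte[1]=0x5E cont=0 payload=0x5E=94: acc |= 94<<7 -> acc=12114 shift=14 [end]
Varint 1: bytes[0:2] = D2 5E -> value 12114 (2 byte(s))
  byte[2]=0xDC cont=1 payload=0x5C=92: acc |= 92<<0 -> acc=92 shift=7
  byte[3]=0x10 cont=0 payload=0x10=16: acc |= 16<<7 -> acc=2140 shift=14 [end]
Varint 2: bytes[2:4] = DC 10 -> value 2140 (2 byte(s))
  byte[4]=0x64 cont=0 payload=0x64=100: acc |= 100<<0 -> acc=100 shift=7 [end]
Varint 3: bytes[4:5] = 64 -> value 100 (1 byte(s))
  byte[5]=0xC8 cont=1 payload=0x48=72: acc |= 72<<0 -> acc=72 shift=7
  byte[6]=0xA6 cont=1 payload=0x26=38: acc |= 38<<7 -> acc=4936 shift=14
  byte[7]=0x33 cont=0 payload=0x33=51: acc |= 51<<14 -> acc=840520 shift=21 [end]
Varint 4: bytes[5:8] = C8 A6 33 -> value 840520 (3 byte(s))
  byte[8]=0x0E cont=0 payload=0x0E=14: acc |= 14<<0 -> acc=14 shift=7 [end]
Varint 5: bytes[8:9] = 0E -> value 14 (1 byte(s))
  byte[9]=0x01 cont=0 payload=0x01=1: acc |= 1<<0 -> acc=1 shift=7 [end]
Varint 6: bytes[9:10] = 01 -> value 1 (1 byte(s))
  byte[10]=0xD0 cont=1 payload=0x50=80: acc |= 80<<0 -> acc=80 shift=7
  byte[11]=0x41 cont=0 payload=0x41=65: acc |= 65<<7 -> acc=8400 shift=14 [end]
Varint 7: bytes[10:12] = D0 41 -> value 8400 (2 byte(s))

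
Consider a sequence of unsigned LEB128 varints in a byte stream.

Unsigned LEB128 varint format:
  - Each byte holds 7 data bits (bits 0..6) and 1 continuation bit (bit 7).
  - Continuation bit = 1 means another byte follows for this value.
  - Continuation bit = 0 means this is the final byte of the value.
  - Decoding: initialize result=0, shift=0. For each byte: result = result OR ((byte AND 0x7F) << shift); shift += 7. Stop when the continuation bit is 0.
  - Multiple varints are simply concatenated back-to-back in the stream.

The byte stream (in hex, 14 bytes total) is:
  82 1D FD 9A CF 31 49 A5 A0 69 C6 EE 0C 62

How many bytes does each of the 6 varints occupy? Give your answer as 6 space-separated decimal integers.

Answer: 2 4 1 3 3 1

Derivation:
  byte[0]=0x82 cont=1 payload=0x02=2: acc |= 2<<0 -> acc=2 shift=7
  byte[1]=0x1D cont=0 payload=0x1D=29: acc |= 29<<7 -> acc=3714 shift=14 [end]
Varint 1: bytes[0:2] = 82 1D -> value 3714 (2 byte(s))
  byte[2]=0xFD cont=1 payload=0x7D=125: acc |= 125<<0 -> acc=125 shift=7
  byte[3]=0x9A cont=1 payload=0x1A=26: acc |= 26<<7 -> acc=3453 shift=14
  byte[4]=0xCF cont=1 payload=0x4F=79: acc |= 79<<14 -> acc=1297789 shift=21
  byte[5]=0x31 cont=0 payload=0x31=49: acc |= 49<<21 -> acc=104058237 shift=28 [end]
Varint 2: bytes[2:6] = FD 9A CF 31 -> value 104058237 (4 byte(s))
  byte[6]=0x49 cont=0 payload=0x49=73: acc |= 73<<0 -> acc=73 shift=7 [end]
Varint 3: bytes[6:7] = 49 -> value 73 (1 byte(s))
  byte[7]=0xA5 cont=1 payload=0x25=37: acc |= 37<<0 -> acc=37 shift=7
  byte[8]=0xA0 cont=1 payload=0x20=32: acc |= 32<<7 -> acc=4133 shift=14
  byte[9]=0x69 cont=0 payload=0x69=105: acc |= 105<<14 -> acc=1724453 shift=21 [end]
Varint 4: bytes[7:10] = A5 A0 69 -> value 1724453 (3 byte(s))
  byte[10]=0xC6 cont=1 payload=0x46=70: acc |= 70<<0 -> acc=70 shift=7
  byte[11]=0xEE cont=1 payload=0x6E=110: acc |= 110<<7 -> acc=14150 shift=14
  byte[12]=0x0C cont=0 payload=0x0C=12: acc |= 12<<14 -> acc=210758 shift=21 [end]
Varint 5: bytes[10:13] = C6 EE 0C -> value 210758 (3 byte(s))
  byte[13]=0x62 cont=0 payload=0x62=98: acc |= 98<<0 -> acc=98 shift=7 [end]
Varint 6: bytes[13:14] = 62 -> value 98 (1 byte(s))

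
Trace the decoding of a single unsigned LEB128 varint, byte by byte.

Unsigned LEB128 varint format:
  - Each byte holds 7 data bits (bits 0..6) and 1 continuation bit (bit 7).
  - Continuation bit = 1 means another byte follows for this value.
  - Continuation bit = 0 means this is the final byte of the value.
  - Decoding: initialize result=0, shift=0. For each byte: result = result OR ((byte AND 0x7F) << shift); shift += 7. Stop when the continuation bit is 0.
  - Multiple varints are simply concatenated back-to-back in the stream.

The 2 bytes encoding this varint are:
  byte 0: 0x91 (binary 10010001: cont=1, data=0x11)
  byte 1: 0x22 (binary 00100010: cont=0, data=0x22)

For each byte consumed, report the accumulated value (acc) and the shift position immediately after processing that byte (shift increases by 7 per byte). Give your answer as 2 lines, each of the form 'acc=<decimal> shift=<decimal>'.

byte 0=0x91: payload=0x11=17, contrib = 17<<0 = 17; acc -> 17, shift -> 7
byte 1=0x22: payload=0x22=34, contrib = 34<<7 = 4352; acc -> 4369, shift -> 14

Answer: acc=17 shift=7
acc=4369 shift=14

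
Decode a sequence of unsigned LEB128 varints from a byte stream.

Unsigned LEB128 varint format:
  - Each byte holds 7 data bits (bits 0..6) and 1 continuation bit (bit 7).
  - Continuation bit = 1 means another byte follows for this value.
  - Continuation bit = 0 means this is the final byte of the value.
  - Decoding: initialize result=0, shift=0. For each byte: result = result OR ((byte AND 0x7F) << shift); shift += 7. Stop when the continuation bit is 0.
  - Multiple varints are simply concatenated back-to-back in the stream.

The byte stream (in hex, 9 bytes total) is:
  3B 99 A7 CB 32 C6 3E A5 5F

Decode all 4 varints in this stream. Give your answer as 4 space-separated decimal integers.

  byte[0]=0x3B cont=0 payload=0x3B=59: acc |= 59<<0 -> acc=59 shift=7 [end]
Varint 1: bytes[0:1] = 3B -> value 59 (1 byte(s))
  byte[1]=0x99 cont=1 payload=0x19=25: acc |= 25<<0 -> acc=25 shift=7
  byte[2]=0xA7 cont=1 payload=0x27=39: acc |= 39<<7 -> acc=5017 shift=14
  byte[3]=0xCB cont=1 payload=0x4B=75: acc |= 75<<14 -> acc=1233817 shift=21
  byte[4]=0x32 cont=0 payload=0x32=50: acc |= 50<<21 -> acc=106091417 shift=28 [end]
Varint 2: bytes[1:5] = 99 A7 CB 32 -> value 106091417 (4 byte(s))
  byte[5]=0xC6 cont=1 payload=0x46=70: acc |= 70<<0 -> acc=70 shift=7
  byte[6]=0x3E cont=0 payload=0x3E=62: acc |= 62<<7 -> acc=8006 shift=14 [end]
Varint 3: bytes[5:7] = C6 3E -> value 8006 (2 byte(s))
  byte[7]=0xA5 cont=1 payload=0x25=37: acc |= 37<<0 -> acc=37 shift=7
  byte[8]=0x5F cont=0 payload=0x5F=95: acc |= 95<<7 -> acc=12197 shift=14 [end]
Varint 4: bytes[7:9] = A5 5F -> value 12197 (2 byte(s))

Answer: 59 106091417 8006 12197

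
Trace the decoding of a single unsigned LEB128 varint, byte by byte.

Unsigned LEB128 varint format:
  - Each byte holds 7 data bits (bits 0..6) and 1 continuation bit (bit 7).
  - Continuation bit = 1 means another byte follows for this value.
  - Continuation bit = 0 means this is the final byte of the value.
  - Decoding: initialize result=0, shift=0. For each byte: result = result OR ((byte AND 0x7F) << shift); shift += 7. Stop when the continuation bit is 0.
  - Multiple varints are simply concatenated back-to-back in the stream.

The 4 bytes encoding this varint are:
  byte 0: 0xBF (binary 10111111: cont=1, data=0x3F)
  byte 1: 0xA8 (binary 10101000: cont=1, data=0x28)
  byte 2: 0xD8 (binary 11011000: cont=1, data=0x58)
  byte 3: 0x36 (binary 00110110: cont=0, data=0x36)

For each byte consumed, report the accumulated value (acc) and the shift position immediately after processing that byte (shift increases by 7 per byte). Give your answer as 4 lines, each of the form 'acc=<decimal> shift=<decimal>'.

byte 0=0xBF: payload=0x3F=63, contrib = 63<<0 = 63; acc -> 63, shift -> 7
byte 1=0xA8: payload=0x28=40, contrib = 40<<7 = 5120; acc -> 5183, shift -> 14
byte 2=0xD8: payload=0x58=88, contrib = 88<<14 = 1441792; acc -> 1446975, shift -> 21
byte 3=0x36: payload=0x36=54, contrib = 54<<21 = 113246208; acc -> 114693183, shift -> 28

Answer: acc=63 shift=7
acc=5183 shift=14
acc=1446975 shift=21
acc=114693183 shift=28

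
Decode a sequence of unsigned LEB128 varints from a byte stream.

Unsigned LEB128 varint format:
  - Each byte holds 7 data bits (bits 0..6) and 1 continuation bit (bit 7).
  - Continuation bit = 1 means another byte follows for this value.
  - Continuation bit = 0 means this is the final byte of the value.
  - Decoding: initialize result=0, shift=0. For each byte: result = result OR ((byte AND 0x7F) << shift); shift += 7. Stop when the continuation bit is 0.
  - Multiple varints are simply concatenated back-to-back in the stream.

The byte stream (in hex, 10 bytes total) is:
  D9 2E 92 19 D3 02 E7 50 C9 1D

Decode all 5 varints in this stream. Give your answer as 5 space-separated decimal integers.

  byte[0]=0xD9 cont=1 payload=0x59=89: acc |= 89<<0 -> acc=89 shift=7
  byte[1]=0x2E cont=0 payload=0x2E=46: acc |= 46<<7 -> acc=5977 shift=14 [end]
Varint 1: bytes[0:2] = D9 2E -> value 5977 (2 byte(s))
  byte[2]=0x92 cont=1 payload=0x12=18: acc |= 18<<0 -> acc=18 shift=7
  byte[3]=0x19 cont=0 payload=0x19=25: acc |= 25<<7 -> acc=3218 shift=14 [end]
Varint 2: bytes[2:4] = 92 19 -> value 3218 (2 byte(s))
  byte[4]=0xD3 cont=1 payload=0x53=83: acc |= 83<<0 -> acc=83 shift=7
  byte[5]=0x02 cont=0 payload=0x02=2: acc |= 2<<7 -> acc=339 shift=14 [end]
Varint 3: bytes[4:6] = D3 02 -> value 339 (2 byte(s))
  byte[6]=0xE7 cont=1 payload=0x67=103: acc |= 103<<0 -> acc=103 shift=7
  byte[7]=0x50 cont=0 payload=0x50=80: acc |= 80<<7 -> acc=10343 shift=14 [end]
Varint 4: bytes[6:8] = E7 50 -> value 10343 (2 byte(s))
  byte[8]=0xC9 cont=1 payload=0x49=73: acc |= 73<<0 -> acc=73 shift=7
  byte[9]=0x1D cont=0 payload=0x1D=29: acc |= 29<<7 -> acc=3785 shift=14 [end]
Varint 5: bytes[8:10] = C9 1D -> value 3785 (2 byte(s))

Answer: 5977 3218 339 10343 3785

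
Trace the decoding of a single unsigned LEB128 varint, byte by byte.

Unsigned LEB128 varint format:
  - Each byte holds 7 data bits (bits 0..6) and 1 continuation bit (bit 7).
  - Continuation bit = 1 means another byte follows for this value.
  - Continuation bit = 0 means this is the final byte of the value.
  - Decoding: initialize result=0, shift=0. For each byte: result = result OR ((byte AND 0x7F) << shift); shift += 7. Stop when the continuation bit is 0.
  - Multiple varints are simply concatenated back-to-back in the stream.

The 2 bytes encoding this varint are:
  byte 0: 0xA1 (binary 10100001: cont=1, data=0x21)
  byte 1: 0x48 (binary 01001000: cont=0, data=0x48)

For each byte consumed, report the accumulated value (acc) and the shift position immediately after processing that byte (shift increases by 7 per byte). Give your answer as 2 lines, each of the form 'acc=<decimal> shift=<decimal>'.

Answer: acc=33 shift=7
acc=9249 shift=14

Derivation:
byte 0=0xA1: payload=0x21=33, contrib = 33<<0 = 33; acc -> 33, shift -> 7
byte 1=0x48: payload=0x48=72, contrib = 72<<7 = 9216; acc -> 9249, shift -> 14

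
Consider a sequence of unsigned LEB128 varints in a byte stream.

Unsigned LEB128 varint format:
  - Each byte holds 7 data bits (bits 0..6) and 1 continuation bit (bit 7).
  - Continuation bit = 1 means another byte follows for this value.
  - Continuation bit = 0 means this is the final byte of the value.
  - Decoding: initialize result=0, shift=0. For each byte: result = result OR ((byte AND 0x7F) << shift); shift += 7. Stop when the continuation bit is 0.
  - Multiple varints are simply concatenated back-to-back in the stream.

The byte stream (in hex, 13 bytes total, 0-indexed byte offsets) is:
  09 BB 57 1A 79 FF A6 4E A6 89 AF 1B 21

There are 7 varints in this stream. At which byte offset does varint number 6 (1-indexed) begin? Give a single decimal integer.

  byte[0]=0x09 cont=0 payload=0x09=9: acc |= 9<<0 -> acc=9 shift=7 [end]
Varint 1: bytes[0:1] = 09 -> value 9 (1 byte(s))
  byte[1]=0xBB cont=1 payload=0x3B=59: acc |= 59<<0 -> acc=59 shift=7
  byte[2]=0x57 cont=0 payload=0x57=87: acc |= 87<<7 -> acc=11195 shift=14 [end]
Varint 2: bytes[1:3] = BB 57 -> value 11195 (2 byte(s))
  byte[3]=0x1A cont=0 payload=0x1A=26: acc |= 26<<0 -> acc=26 shift=7 [end]
Varint 3: bytes[3:4] = 1A -> value 26 (1 byte(s))
  byte[4]=0x79 cont=0 payload=0x79=121: acc |= 121<<0 -> acc=121 shift=7 [end]
Varint 4: bytes[4:5] = 79 -> value 121 (1 byte(s))
  byte[5]=0xFF cont=1 payload=0x7F=127: acc |= 127<<0 -> acc=127 shift=7
  byte[6]=0xA6 cont=1 payload=0x26=38: acc |= 38<<7 -> acc=4991 shift=14
  byte[7]=0x4E cont=0 payload=0x4E=78: acc |= 78<<14 -> acc=1282943 shift=21 [end]
Varint 5: bytes[5:8] = FF A6 4E -> value 1282943 (3 byte(s))
  byte[8]=0xA6 cont=1 payload=0x26=38: acc |= 38<<0 -> acc=38 shift=7
  byte[9]=0x89 cont=1 payload=0x09=9: acc |= 9<<7 -> acc=1190 shift=14
  byte[10]=0xAF cont=1 payload=0x2F=47: acc |= 47<<14 -> acc=771238 shift=21
  byte[11]=0x1B cont=0 payload=0x1B=27: acc |= 27<<21 -> acc=57394342 shift=28 [end]
Varint 6: bytes[8:12] = A6 89 AF 1B -> value 57394342 (4 byte(s))
  byte[12]=0x21 cont=0 payload=0x21=33: acc |= 33<<0 -> acc=33 shift=7 [end]
Varint 7: bytes[12:13] = 21 -> value 33 (1 byte(s))

Answer: 8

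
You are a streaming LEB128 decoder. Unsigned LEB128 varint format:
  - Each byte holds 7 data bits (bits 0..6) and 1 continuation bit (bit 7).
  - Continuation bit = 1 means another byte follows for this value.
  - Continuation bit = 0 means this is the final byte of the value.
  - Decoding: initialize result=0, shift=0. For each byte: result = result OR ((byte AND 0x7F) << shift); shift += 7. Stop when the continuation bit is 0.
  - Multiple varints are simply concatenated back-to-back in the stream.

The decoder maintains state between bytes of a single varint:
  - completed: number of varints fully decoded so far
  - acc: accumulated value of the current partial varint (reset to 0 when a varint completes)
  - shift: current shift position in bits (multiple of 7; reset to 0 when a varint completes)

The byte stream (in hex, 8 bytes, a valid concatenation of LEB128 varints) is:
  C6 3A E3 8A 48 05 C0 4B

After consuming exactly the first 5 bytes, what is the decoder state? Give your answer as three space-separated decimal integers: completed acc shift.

Answer: 2 0 0

Derivation:
byte[0]=0xC6 cont=1 payload=0x46: acc |= 70<<0 -> completed=0 acc=70 shift=7
byte[1]=0x3A cont=0 payload=0x3A: varint #1 complete (value=7494); reset -> completed=1 acc=0 shift=0
byte[2]=0xE3 cont=1 payload=0x63: acc |= 99<<0 -> completed=1 acc=99 shift=7
byte[3]=0x8A cont=1 payload=0x0A: acc |= 10<<7 -> completed=1 acc=1379 shift=14
byte[4]=0x48 cont=0 payload=0x48: varint #2 complete (value=1181027); reset -> completed=2 acc=0 shift=0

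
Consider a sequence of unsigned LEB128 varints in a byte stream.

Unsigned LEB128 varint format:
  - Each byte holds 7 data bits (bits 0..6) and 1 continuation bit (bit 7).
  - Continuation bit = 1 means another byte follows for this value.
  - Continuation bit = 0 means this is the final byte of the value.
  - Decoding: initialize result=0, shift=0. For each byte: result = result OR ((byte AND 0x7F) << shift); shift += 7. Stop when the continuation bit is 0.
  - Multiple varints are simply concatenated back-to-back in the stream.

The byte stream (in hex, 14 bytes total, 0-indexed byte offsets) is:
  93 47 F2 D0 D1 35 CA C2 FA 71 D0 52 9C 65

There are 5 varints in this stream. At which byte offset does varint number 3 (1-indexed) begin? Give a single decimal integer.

Answer: 6

Derivation:
  byte[0]=0x93 cont=1 payload=0x13=19: acc |= 19<<0 -> acc=19 shift=7
  byte[1]=0x47 cont=0 payload=0x47=71: acc |= 71<<7 -> acc=9107 shift=14 [end]
Varint 1: bytes[0:2] = 93 47 -> value 9107 (2 byte(s))
  byte[2]=0xF2 cont=1 payload=0x72=114: acc |= 114<<0 -> acc=114 shift=7
  byte[3]=0xD0 cont=1 payload=0x50=80: acc |= 80<<7 -> acc=10354 shift=14
  byte[4]=0xD1 cont=1 payload=0x51=81: acc |= 81<<14 -> acc=1337458 shift=21
  byte[5]=0x35 cont=0 payload=0x35=53: acc |= 53<<21 -> acc=112486514 shift=28 [end]
Varint 2: bytes[2:6] = F2 D0 D1 35 -> value 112486514 (4 byte(s))
  byte[6]=0xCA cont=1 payload=0x4A=74: acc |= 74<<0 -> acc=74 shift=7
  byte[7]=0xC2 cont=1 payload=0x42=66: acc |= 66<<7 -> acc=8522 shift=14
  byte[8]=0xFA cont=1 payload=0x7A=122: acc |= 122<<14 -> acc=2007370 shift=21
  byte[9]=0x71 cont=0 payload=0x71=113: acc |= 113<<21 -> acc=238985546 shift=28 [end]
Varint 3: bytes[6:10] = CA C2 FA 71 -> value 238985546 (4 byte(s))
  byte[10]=0xD0 cont=1 payload=0x50=80: acc |= 80<<0 -> acc=80 shift=7
  byte[11]=0x52 cont=0 payload=0x52=82: acc |= 82<<7 -> acc=10576 shift=14 [end]
Varint 4: bytes[10:12] = D0 52 -> value 10576 (2 byte(s))
  byte[12]=0x9C cont=1 payload=0x1C=28: acc |= 28<<0 -> acc=28 shift=7
  byte[13]=0x65 cont=0 payload=0x65=101: acc |= 101<<7 -> acc=12956 shift=14 [end]
Varint 5: bytes[12:14] = 9C 65 -> value 12956 (2 byte(s))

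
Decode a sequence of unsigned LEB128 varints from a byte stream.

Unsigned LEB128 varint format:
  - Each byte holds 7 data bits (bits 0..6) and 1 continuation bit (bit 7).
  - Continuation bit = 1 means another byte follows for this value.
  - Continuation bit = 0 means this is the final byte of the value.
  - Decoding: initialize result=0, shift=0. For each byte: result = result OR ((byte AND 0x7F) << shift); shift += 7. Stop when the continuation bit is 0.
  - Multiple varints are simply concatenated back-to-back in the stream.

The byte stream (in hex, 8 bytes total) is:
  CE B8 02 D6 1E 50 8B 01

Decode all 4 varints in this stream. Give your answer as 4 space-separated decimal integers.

  byte[0]=0xCE cont=1 payload=0x4E=78: acc |= 78<<0 -> acc=78 shift=7
  byte[1]=0xB8 cont=1 payload=0x38=56: acc |= 56<<7 -> acc=7246 shift=14
  byte[2]=0x02 cont=0 payload=0x02=2: acc |= 2<<14 -> acc=40014 shift=21 [end]
Varint 1: bytes[0:3] = CE B8 02 -> value 40014 (3 byte(s))
  byte[3]=0xD6 cont=1 payload=0x56=86: acc |= 86<<0 -> acc=86 shift=7
  byte[4]=0x1E cont=0 payload=0x1E=30: acc |= 30<<7 -> acc=3926 shift=14 [end]
Varint 2: bytes[3:5] = D6 1E -> value 3926 (2 byte(s))
  byte[5]=0x50 cont=0 payload=0x50=80: acc |= 80<<0 -> acc=80 shift=7 [end]
Varint 3: bytes[5:6] = 50 -> value 80 (1 byte(s))
  byte[6]=0x8B cont=1 payload=0x0B=11: acc |= 11<<0 -> acc=11 shift=7
  byte[7]=0x01 cont=0 payload=0x01=1: acc |= 1<<7 -> acc=139 shift=14 [end]
Varint 4: bytes[6:8] = 8B 01 -> value 139 (2 byte(s))

Answer: 40014 3926 80 139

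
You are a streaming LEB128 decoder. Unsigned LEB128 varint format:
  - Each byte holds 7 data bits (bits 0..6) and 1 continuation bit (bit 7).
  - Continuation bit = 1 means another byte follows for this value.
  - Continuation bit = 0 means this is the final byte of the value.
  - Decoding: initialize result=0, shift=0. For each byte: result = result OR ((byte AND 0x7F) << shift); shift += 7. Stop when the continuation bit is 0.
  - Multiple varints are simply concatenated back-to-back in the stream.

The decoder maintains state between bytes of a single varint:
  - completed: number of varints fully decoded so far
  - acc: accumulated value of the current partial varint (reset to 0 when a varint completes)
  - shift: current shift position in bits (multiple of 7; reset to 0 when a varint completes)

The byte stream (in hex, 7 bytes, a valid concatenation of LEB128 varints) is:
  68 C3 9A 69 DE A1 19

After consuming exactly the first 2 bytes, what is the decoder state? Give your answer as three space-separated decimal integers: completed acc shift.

Answer: 1 67 7

Derivation:
byte[0]=0x68 cont=0 payload=0x68: varint #1 complete (value=104); reset -> completed=1 acc=0 shift=0
byte[1]=0xC3 cont=1 payload=0x43: acc |= 67<<0 -> completed=1 acc=67 shift=7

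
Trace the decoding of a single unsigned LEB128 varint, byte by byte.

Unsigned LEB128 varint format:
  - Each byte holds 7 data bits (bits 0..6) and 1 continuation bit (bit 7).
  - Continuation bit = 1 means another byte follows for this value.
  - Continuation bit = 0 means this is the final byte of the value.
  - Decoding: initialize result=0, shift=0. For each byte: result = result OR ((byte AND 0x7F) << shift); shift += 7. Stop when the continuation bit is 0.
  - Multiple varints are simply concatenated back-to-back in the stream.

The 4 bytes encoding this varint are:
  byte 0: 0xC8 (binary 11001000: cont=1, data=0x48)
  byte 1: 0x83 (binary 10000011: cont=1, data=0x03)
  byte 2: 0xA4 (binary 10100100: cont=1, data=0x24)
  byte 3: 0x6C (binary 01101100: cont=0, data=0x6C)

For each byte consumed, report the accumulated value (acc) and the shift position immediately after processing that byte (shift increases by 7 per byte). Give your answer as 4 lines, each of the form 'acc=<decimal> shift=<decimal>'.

Answer: acc=72 shift=7
acc=456 shift=14
acc=590280 shift=21
acc=227082696 shift=28

Derivation:
byte 0=0xC8: payload=0x48=72, contrib = 72<<0 = 72; acc -> 72, shift -> 7
byte 1=0x83: payload=0x03=3, contrib = 3<<7 = 384; acc -> 456, shift -> 14
byte 2=0xA4: payload=0x24=36, contrib = 36<<14 = 589824; acc -> 590280, shift -> 21
byte 3=0x6C: payload=0x6C=108, contrib = 108<<21 = 226492416; acc -> 227082696, shift -> 28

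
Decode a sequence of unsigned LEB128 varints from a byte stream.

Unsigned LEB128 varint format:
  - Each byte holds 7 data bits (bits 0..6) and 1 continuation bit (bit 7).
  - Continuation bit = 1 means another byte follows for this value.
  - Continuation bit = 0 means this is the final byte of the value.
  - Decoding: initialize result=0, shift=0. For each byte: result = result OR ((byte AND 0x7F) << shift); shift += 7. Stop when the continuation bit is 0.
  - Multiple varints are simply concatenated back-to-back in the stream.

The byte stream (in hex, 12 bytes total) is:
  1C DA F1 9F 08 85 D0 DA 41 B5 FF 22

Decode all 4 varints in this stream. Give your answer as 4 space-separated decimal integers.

Answer: 28 17299674 137799685 573365

Derivation:
  byte[0]=0x1C cont=0 payload=0x1C=28: acc |= 28<<0 -> acc=28 shift=7 [end]
Varint 1: bytes[0:1] = 1C -> value 28 (1 byte(s))
  byte[1]=0xDA cont=1 payload=0x5A=90: acc |= 90<<0 -> acc=90 shift=7
  byte[2]=0xF1 cont=1 payload=0x71=113: acc |= 113<<7 -> acc=14554 shift=14
  byte[3]=0x9F cont=1 payload=0x1F=31: acc |= 31<<14 -> acc=522458 shift=21
  byte[4]=0x08 cont=0 payload=0x08=8: acc |= 8<<21 -> acc=17299674 shift=28 [end]
Varint 2: bytes[1:5] = DA F1 9F 08 -> value 17299674 (4 byte(s))
  byte[5]=0x85 cont=1 payload=0x05=5: acc |= 5<<0 -> acc=5 shift=7
  byte[6]=0xD0 cont=1 payload=0x50=80: acc |= 80<<7 -> acc=10245 shift=14
  byte[7]=0xDA cont=1 payload=0x5A=90: acc |= 90<<14 -> acc=1484805 shift=21
  byte[8]=0x41 cont=0 payload=0x41=65: acc |= 65<<21 -> acc=137799685 shift=28 [end]
Varint 3: bytes[5:9] = 85 D0 DA 41 -> value 137799685 (4 byte(s))
  byte[9]=0xB5 cont=1 payload=0x35=53: acc |= 53<<0 -> acc=53 shift=7
  byte[10]=0xFF cont=1 payload=0x7F=127: acc |= 127<<7 -> acc=16309 shift=14
  byte[11]=0x22 cont=0 payload=0x22=34: acc |= 34<<14 -> acc=573365 shift=21 [end]
Varint 4: bytes[9:12] = B5 FF 22 -> value 573365 (3 byte(s))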